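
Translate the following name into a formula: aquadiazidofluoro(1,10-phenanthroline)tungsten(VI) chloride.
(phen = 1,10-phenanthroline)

[WF(H2O)(N3)2(phen)]Cl3

Ligands: 1 1,10-phenanthroline (phen, neutral), 2 azido (N3, -1), 1 aqua (H2O, neutral), 1 fluoro (F, -1). Ligand charge sum = -3.
With W in oxidation state +6, the complex ion is [W...]^3+.
Charge balance with chloride (-1) requires 1 complex ion per 3 chloride.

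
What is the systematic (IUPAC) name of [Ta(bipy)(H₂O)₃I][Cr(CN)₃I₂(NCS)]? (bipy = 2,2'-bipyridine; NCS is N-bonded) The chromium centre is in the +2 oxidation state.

triaqua(2,2'-bipyridine)iodotantalum(V) tricyanodiiodoisothiocyanatochromate(II)

Both ions are complex: the cation is named first with the plain metal name, the anion second with the -ate form; each ion's ligands are alphabetised independently.
Cr is given as +2; the anion's ligand charges sum to -6, so the complex anion is 4−.
A 1:1 salt means the cation carries the equal and opposite charge, 4+.
Cation: ligand charges sum to -1; for the ion to be 4+, Ta = +5.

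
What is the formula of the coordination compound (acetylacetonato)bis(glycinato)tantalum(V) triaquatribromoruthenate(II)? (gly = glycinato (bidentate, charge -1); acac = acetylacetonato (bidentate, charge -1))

[Ta(acac)(gly)2][RuBr3(H2O)3]2

Cation [Ta…]: ligand charges -3, Ta(V) ⇒ ion charge 2+.
Anion [Ru…]: ligand charges -3, Ru(II) ⇒ ion charge 1−.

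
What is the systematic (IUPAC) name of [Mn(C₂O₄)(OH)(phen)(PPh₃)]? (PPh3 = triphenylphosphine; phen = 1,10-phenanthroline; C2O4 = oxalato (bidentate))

There is no counter-ion, so the complex is neutral overall.
Ligand charges: 1×hydroxo (-1 each), 1×triphenylphosphine (neutral), 1×1,10-phenanthroline (neutral), 1×oxalato (-2 each); total -3. So Mn + (-3) = 0, giving Mn = +3.
Ligands are named alphabetically: hydroxo before oxalato before phenanthroline before triphenylphosphine.

hydroxooxalato(1,10-phenanthroline)(triphenylphosphine)manganese(III)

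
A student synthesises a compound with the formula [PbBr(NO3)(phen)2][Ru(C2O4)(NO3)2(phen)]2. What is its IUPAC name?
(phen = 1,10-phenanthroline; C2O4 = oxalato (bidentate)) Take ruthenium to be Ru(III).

Ru is given as +3; the anion's ligand charges sum to -4, so the complex anion is 1−.
With 2 anions per cation, the cation must be 2×1 = 2+.
Cation: ligand charges sum to -2; for the ion to be 2+, Pb = +4.

bromonitratobis(1,10-phenanthroline)lead(IV) dinitratooxalato(1,10-phenanthroline)ruthenate(III)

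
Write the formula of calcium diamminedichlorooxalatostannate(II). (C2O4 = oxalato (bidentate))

Ligands: 2 ammine (NH3, neutral), 2 chloro (Cl, -1), 1 oxalato (C2O4, -2). Ligand charge sum = -4.
Charge balance with calcium (+2) requires 1 complex ion per 1 calcium.

Ca[Sn(C2O4)Cl2(NH3)2]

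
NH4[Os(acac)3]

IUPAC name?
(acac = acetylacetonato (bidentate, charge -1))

ammonium tris(acetylacetonato)osmate(II)

The 1 ammonium counter-ion carries a total charge of +1, so each complex ion is 1−.
Ligand charges: 3×acetylacetonato (-1 each); total -3. So Os + (-3) = 1−, giving Os = +2.
The complex ion is anionic, so osmium takes the -ate form osmate(II).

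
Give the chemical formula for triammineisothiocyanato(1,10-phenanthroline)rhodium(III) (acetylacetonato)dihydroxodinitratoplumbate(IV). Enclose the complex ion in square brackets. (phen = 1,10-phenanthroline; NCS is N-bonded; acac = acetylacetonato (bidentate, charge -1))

Cation [Rh…]: ligand charges -1, Rh(III) ⇒ ion charge 2+.
Anion [Pb…]: ligand charges -5, Pb(IV) ⇒ ion charge 1−.

[Rh(NCS)(NH3)3(phen)][Pb(acac)(NO3)2(OH)2]2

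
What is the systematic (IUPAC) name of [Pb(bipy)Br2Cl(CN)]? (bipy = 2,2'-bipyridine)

There is no counter-ion, so the complex is neutral overall.
Ligand charges: 1×2,2'-bipyridine (neutral), 2×bromo (-1 each), 1×cyano (-1 each), 1×chloro (-1 each); total -4. So Pb + (-4) = 0, giving Pb = +4.
Ligands are named alphabetically: bipyridine before bromo before chloro before cyano.

(2,2'-bipyridine)dibromochlorocyanolead(IV)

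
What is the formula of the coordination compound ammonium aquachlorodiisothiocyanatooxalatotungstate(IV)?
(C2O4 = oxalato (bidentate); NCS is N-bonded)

Ligands: 1 oxalato (C2O4, -2), 2 isothiocyanato (NCS, -1), 1 aqua (H2O, neutral), 1 chloro (Cl, -1). Ligand charge sum = -5.
With W in oxidation state +4, the complex ion is [W...]^1−.
Charge balance with ammonium (+1) requires 1 complex ion per 1 ammonium.

NH4[W(C2O4)Cl(H2O)(NCS)2]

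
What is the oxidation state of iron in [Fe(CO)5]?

No counter-ion: the bracketed complex is neutral.
Ligand charges: 5×CO neutral; sum 0.
Fe + (0) = 0 ⇒ Fe is 0.

0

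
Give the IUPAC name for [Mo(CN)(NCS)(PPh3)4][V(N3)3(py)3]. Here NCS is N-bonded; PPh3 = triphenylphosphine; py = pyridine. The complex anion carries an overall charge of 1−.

Both ions are complex: the cation is named first with the plain metal name, the anion second with the -ate form; each ion's ligands are alphabetised independently.
The complex anion is given as 1−; its ligand charges sum to -3, so V = +2.
A 1:1 salt means the cation carries the equal and opposite charge, 1+.
Cation: ligand charges sum to -2; for the ion to be 1+, Mo = +3.

cyanoisothiocyanatotetrakis(triphenylphosphine)molybdenum(III) triazidotris(pyridine)vanadate(II)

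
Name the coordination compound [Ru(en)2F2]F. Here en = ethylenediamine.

bis(ethylenediamine)difluororuthenium(III) fluoride

The 1 fluoride counter-ion carries a total charge of -1, so each complex ion is 1+.
Ligand charges: 2×ethylenediamine (neutral), 2×fluoro (-1 each); total -2. So Ru + (-2) = 1+, giving Ru = +3.
Ligands are named alphabetically: ethylenediamine before fluoro.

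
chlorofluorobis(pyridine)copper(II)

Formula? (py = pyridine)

Ligands: 1 chloro (Cl, -1), 1 fluoro (F, -1), 2 pyridine (py, neutral). Ligand charge sum = -2.
With Cu in oxidation state +2, the complex ion is [Cu...].

[CuClF(py)2]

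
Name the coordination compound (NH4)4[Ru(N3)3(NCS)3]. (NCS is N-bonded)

ammonium triazidotriisothiocyanatoruthenate(II)

The 4 ammonium counter-ions carry a total charge of +4, so each complex ion is 4−.
Ligand charges: 3×isothiocyanato (-1 each), 3×azido (-1 each); total -6. So Ru + (-6) = 4−, giving Ru = +2.
Ligands are named alphabetically: azido before isothiocyanato.
The complex ion is anionic, so ruthenium takes the -ate form ruthenate(II).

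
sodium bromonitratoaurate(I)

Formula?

Na[AuBr(NO3)]

Ligands: 1 bromo (Br, -1), 1 nitrato (NO3, -1). Ligand charge sum = -2.
Charge balance with sodium (+1) requires 1 complex ion per 1 sodium.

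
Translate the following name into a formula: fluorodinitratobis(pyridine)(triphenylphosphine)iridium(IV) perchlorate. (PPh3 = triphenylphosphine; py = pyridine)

[IrF(NO3)2(PPh3)(py)2]ClO4

Ligands: 1 triphenylphosphine (PPh3, neutral), 2 nitrato (NO3, -1), 1 fluoro (F, -1), 2 pyridine (py, neutral). Ligand charge sum = -3.
With Ir in oxidation state +4, the complex ion is [Ir...]^1+.
Charge balance with perchlorate (-1) requires 1 complex ion per 1 perchlorate.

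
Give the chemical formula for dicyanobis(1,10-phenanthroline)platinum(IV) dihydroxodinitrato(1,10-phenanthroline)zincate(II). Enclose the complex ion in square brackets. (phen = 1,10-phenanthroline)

Cation [Pt…]: ligand charges -2, Pt(IV) ⇒ ion charge 2+.
Anion [Zn…]: ligand charges -4, Zn(II) ⇒ ion charge 2−.
One 2+ cation balances one 2− anion.

[Pt(CN)2(phen)2][Zn(NO3)2(OH)2(phen)]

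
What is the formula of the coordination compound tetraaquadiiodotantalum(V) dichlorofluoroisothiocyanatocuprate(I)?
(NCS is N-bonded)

Cation [Ta…]: ligand charges -2, Ta(V) ⇒ ion charge 3+.
Anion [Cu…]: ligand charges -4, Cu(I) ⇒ ion charge 3−.
One 3+ cation balances one 3− anion.

[Ta(H2O)4I2][CuCl2F(NCS)]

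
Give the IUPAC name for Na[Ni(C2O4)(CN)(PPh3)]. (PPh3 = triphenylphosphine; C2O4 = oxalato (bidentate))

The 1 sodium counter-ion carries a total charge of +1, so each complex ion is 1−.
Ligand charges: 1×cyano (-1 each), 1×triphenylphosphine (neutral), 1×oxalato (-2 each); total -3. So Ni + (-3) = 1−, giving Ni = +2.
Ligands are named alphabetically: cyano before oxalato before triphenylphosphine.
The complex ion is anionic, so nickel takes the -ate form nickelate(II).

sodium cyanooxalato(triphenylphosphine)nickelate(II)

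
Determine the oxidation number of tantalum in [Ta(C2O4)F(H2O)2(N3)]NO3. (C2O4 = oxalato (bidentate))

+5

1 nitrate outside the brackets (-1 each) → the complex ion is 1+.
Ligand charges: 1×C2O4 = -2; 2×H2O neutral; 1×N3 = -1; 1×F = -1; sum -4.
Ta + (-4) = 1+ ⇒ Ta is +5.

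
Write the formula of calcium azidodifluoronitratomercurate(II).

Ca[HgF2(N3)(NO3)]

Ligands: 2 fluoro (F, -1), 1 azido (N3, -1), 1 nitrato (NO3, -1). Ligand charge sum = -4.
With Hg in oxidation state +2, the complex ion is [Hg...]^2−.
Charge balance with calcium (+2) requires 1 complex ion per 1 calcium.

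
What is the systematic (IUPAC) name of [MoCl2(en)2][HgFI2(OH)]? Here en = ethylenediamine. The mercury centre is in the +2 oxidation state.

dichlorobis(ethylenediamine)molybdenum(IV) fluorohydroxodiiodomercurate(II)

Both ions are complex: the cation is named first with the plain metal name, the anion second with the -ate form; each ion's ligands are alphabetised independently.
Hg is given as +2; the anion's ligand charges sum to -4, so the complex anion is 2−.
A 1:1 salt means the cation carries the equal and opposite charge, 2+.
Cation: ligand charges sum to -2; for the ion to be 2+, Mo = +4.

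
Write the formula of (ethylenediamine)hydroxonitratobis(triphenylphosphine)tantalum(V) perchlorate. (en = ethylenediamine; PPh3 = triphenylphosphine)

Ligands: 1 hydroxo (OH, -1), 1 ethylenediamine (en, neutral), 2 triphenylphosphine (PPh3, neutral), 1 nitrato (NO3, -1). Ligand charge sum = -2.
With Ta in oxidation state +5, the complex ion is [Ta...]^3+.
Charge balance with perchlorate (-1) requires 1 complex ion per 3 perchlorate.

[Ta(en)(NO3)(OH)(PPh3)2](ClO4)3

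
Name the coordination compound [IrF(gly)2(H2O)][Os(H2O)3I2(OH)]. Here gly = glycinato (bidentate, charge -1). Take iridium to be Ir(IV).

Both ions are complex: the cation is named first with the plain metal name, the anion second with the -ate form; each ion's ligands are alphabetised independently.
Ir is given as +4; the cation's ligand charges sum to -3, so the complex cation is 1+.
A 1:1 salt means the anion carries the equal and opposite charge, 1−.
Anion: ligand charges sum to -3; for the ion to be 1−, Os = +2.

aquafluorobis(glycinato)iridium(IV) triaquahydroxodiiodoosmate(II)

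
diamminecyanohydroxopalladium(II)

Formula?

Ligands: 1 cyano (CN, -1), 1 hydroxo (OH, -1), 2 ammine (NH3, neutral). Ligand charge sum = -2.
With Pd in oxidation state +2, the complex ion is [Pd...].

[Pd(CN)(NH3)2(OH)]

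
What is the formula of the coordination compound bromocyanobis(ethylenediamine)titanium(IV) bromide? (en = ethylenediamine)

Ligands: 1 bromo (Br, -1), 2 ethylenediamine (en, neutral), 1 cyano (CN, -1). Ligand charge sum = -2.
With Ti in oxidation state +4, the complex ion is [Ti...]^2+.
Charge balance with bromide (-1) requires 1 complex ion per 2 bromide.

[TiBr(CN)(en)2]Br2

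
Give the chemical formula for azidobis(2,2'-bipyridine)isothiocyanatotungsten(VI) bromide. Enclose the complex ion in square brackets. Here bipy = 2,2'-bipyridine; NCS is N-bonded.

Ligands: 2 2,2'-bipyridine (bipy, neutral), 1 isothiocyanato (NCS, -1), 1 azido (N3, -1). Ligand charge sum = -2.
With W in oxidation state +6, the complex ion is [W...]^4+.
Charge balance with bromide (-1) requires 1 complex ion per 4 bromide.

[W(bipy)2(N3)(NCS)]Br4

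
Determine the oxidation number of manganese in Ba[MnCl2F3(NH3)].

+3

1 barium outside the brackets (+2 each) → the complex ion is 2−.
Ligand charges: 2×Cl = -2; 3×F = -3; 1×NH3 neutral; sum -5.
Mn + (-5) = 2− ⇒ Mn is +3.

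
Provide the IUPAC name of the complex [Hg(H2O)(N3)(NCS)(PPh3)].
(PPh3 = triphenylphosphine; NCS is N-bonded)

aquaazidoisothiocyanato(triphenylphosphine)mercury(II)

There is no counter-ion, so the complex is neutral overall.
Ligand charges: 1×azido (-1 each), 1×triphenylphosphine (neutral), 1×aqua (neutral), 1×isothiocyanato (-1 each); total -2. So Hg + (-2) = 0, giving Hg = +2.
Ligands are named alphabetically: aqua before azido before isothiocyanato before triphenylphosphine.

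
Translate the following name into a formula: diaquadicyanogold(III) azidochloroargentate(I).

Cation [Au…]: ligand charges -2, Au(III) ⇒ ion charge 1+.
Anion [Ag…]: ligand charges -2, Ag(I) ⇒ ion charge 1−.
One 1+ cation balances one 1− anion.

[Au(CN)2(H2O)2][AgCl(N3)]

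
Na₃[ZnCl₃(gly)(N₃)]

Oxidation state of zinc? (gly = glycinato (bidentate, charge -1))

3 sodium outside the brackets (+1 each) → the complex ion is 3−.
Ligand charges: 1×N3 = -1; 3×Cl = -3; 1×gly = -1; sum -5.
Zn + (-5) = 3− ⇒ Zn is +2.

+2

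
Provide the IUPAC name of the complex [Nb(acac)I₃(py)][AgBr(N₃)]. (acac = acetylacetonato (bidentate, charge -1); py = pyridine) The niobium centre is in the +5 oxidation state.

Nb is given as +5; the cation's ligand charges sum to -4, so the complex cation is 1+.
A 1:1 salt means the anion carries the equal and opposite charge, 1−.
Anion: ligand charges sum to -2; for the ion to be 1−, Ag = +1.

(acetylacetonato)triiodo(pyridine)niobium(V) azidobromoargentate(I)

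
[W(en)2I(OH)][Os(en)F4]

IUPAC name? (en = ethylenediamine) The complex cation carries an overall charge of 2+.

bis(ethylenediamine)hydroxoiodotungsten(IV) (ethylenediamine)tetrafluoroosmate(II)

Both ions are complex: the cation is named first with the plain metal name, the anion second with the -ate form; each ion's ligands are alphabetised independently.
The complex cation is given as 2+; its ligand charges sum to -2, so W = +4.
A 1:1 salt means the anion carries the equal and opposite charge, 2−.
Anion: ligand charges sum to -4; for the ion to be 2−, Os = +2.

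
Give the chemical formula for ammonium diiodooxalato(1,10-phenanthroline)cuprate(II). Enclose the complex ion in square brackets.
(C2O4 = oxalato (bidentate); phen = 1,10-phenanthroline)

(NH4)2[Cu(C2O4)I2(phen)]

Ligands: 1 oxalato (C2O4, -2), 1 1,10-phenanthroline (phen, neutral), 2 iodo (I, -1). Ligand charge sum = -4.
Charge balance with ammonium (+1) requires 1 complex ion per 2 ammonium.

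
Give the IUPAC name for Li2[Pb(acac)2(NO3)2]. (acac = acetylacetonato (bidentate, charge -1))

The 2 lithium counter-ions carry a total charge of +2, so each complex ion is 2−.
Ligand charges: 2×nitrato (-1 each), 2×acetylacetonato (-1 each); total -4. So Pb + (-4) = 2−, giving Pb = +2.
Ligands are named alphabetically: acetylacetonato before nitrato.
The complex ion is anionic, so lead takes the -ate form plumbate(II).

lithium bis(acetylacetonato)dinitratoplumbate(II)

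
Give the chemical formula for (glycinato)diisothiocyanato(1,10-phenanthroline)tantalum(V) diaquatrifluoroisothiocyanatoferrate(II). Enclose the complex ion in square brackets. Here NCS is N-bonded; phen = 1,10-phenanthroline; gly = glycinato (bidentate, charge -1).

[Ta(gly)(NCS)2(phen)][FeF3(H2O)2(NCS)]

Cation [Ta…]: ligand charges -3, Ta(V) ⇒ ion charge 2+.
Anion [Fe…]: ligand charges -4, Fe(II) ⇒ ion charge 2−.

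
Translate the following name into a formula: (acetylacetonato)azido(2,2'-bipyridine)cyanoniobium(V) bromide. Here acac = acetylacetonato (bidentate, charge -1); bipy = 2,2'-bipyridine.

Ligands: 1 cyano (CN, -1), 1 acetylacetonato (acac, -1), 1 azido (N3, -1), 1 2,2'-bipyridine (bipy, neutral). Ligand charge sum = -3.
Charge balance with bromide (-1) requires 1 complex ion per 2 bromide.

[Nb(acac)(bipy)(CN)(N3)]Br2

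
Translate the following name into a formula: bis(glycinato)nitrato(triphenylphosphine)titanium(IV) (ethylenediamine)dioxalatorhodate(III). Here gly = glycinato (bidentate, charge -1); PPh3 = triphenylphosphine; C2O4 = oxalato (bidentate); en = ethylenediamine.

[Ti(gly)2(NO3)(PPh3)][Rh(C2O4)2(en)]

Cation [Ti…]: ligand charges -3, Ti(IV) ⇒ ion charge 1+.
Anion [Rh…]: ligand charges -4, Rh(III) ⇒ ion charge 1−.
One 1+ cation balances one 1− anion.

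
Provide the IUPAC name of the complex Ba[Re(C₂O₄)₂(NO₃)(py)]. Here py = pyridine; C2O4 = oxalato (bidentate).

The 1 barium counter-ion carries a total charge of +2, so each complex ion is 2−.
Ligand charges: 1×pyridine (neutral), 1×nitrato (-1 each), 2×oxalato (-2 each); total -5. So Re + (-5) = 2−, giving Re = +3.
Ligands are named alphabetically: nitrato before oxalato before pyridine.
The complex ion is anionic, so rhenium takes the -ate form rhenate(III).

barium nitratodioxalato(pyridine)rhenate(III)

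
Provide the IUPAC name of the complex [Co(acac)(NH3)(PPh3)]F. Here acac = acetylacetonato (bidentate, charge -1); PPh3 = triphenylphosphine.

(acetylacetonato)ammine(triphenylphosphine)cobalt(II) fluoride

The 1 fluoride counter-ion carries a total charge of -1, so each complex ion is 1+.
Ligand charges: 1×acetylacetonato (-1 each), 1×triphenylphosphine (neutral), 1×ammine (neutral); total -1. So Co + (-1) = 1+, giving Co = +2.
Ligands are named alphabetically: acetylacetonato before ammine before triphenylphosphine.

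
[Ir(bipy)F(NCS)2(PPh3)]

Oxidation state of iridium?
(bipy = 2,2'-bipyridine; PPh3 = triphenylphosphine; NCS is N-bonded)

No counter-ion: the bracketed complex is neutral.
Ligand charges: 1×bipy neutral; 1×PPh3 neutral; 2×NCS = -2; 1×F = -1; sum -3.
Ir + (-3) = 0 ⇒ Ir is +3.

+3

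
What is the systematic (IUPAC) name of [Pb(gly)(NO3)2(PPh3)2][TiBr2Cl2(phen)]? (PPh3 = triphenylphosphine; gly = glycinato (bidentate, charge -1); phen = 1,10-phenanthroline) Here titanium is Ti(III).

Both ions are complex: the cation is named first with the plain metal name, the anion second with the -ate form; each ion's ligands are alphabetised independently.
Ti is given as +3; the anion's ligand charges sum to -4, so the complex anion is 1−.
A 1:1 salt means the cation carries the equal and opposite charge, 1+.
Cation: ligand charges sum to -3; for the ion to be 1+, Pb = +4.

(glycinato)dinitratobis(triphenylphosphine)lead(IV) dibromodichloro(1,10-phenanthroline)titanate(III)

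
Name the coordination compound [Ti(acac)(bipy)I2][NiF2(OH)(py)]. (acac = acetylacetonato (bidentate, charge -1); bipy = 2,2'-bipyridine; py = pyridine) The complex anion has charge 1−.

Both ions are complex: the cation is named first with the plain metal name, the anion second with the -ate form; each ion's ligands are alphabetised independently.
The complex anion is given as 1−; its ligand charges sum to -3, so Ni = +2.
A 1:1 salt means the cation carries the equal and opposite charge, 1+.
Cation: ligand charges sum to -3; for the ion to be 1+, Ti = +4.

(acetylacetonato)(2,2'-bipyridine)diiodotitanium(IV) difluorohydroxo(pyridine)nickelate(II)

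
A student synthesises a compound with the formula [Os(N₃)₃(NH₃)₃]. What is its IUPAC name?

There is no counter-ion, so the complex is neutral overall.
Ligand charges: 3×azido (-1 each), 3×ammine (neutral); total -3. So Os + (-3) = 0, giving Os = +3.
Ligands are named alphabetically: ammine before azido.

triamminetriazidoosmium(III)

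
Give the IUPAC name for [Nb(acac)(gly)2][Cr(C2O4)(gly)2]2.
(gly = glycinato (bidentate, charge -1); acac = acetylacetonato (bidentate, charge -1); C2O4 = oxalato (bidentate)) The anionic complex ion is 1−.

(acetylacetonato)bis(glycinato)niobium(V) bis(glycinato)oxalatochromate(III)

Both ions are complex: the cation is named first with the plain metal name, the anion second with the -ate form; each ion's ligands are alphabetised independently.
The complex anion is given as 1−; its ligand charges sum to -4, so Cr = +3.
With 2 anions per cation, the cation must be 2×1 = 2+.
Cation: ligand charges sum to -3; for the ion to be 2+, Nb = +5.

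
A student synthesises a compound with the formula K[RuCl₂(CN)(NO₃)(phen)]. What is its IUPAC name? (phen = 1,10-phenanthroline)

potassium dichlorocyanonitrato(1,10-phenanthroline)ruthenate(III)

The 1 potassium counter-ion carries a total charge of +1, so each complex ion is 1−.
Ligand charges: 1×cyano (-1 each), 2×chloro (-1 each), 1×1,10-phenanthroline (neutral), 1×nitrato (-1 each); total -4. So Ru + (-4) = 1−, giving Ru = +3.
The complex ion is anionic, so ruthenium takes the -ate form ruthenate(III).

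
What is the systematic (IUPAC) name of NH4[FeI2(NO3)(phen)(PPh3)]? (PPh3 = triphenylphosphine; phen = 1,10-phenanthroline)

ammonium diiodonitrato(1,10-phenanthroline)(triphenylphosphine)ferrate(II)

The 1 ammonium counter-ion carries a total charge of +1, so each complex ion is 1−.
Ligand charges: 1×triphenylphosphine (neutral), 1×1,10-phenanthroline (neutral), 1×nitrato (-1 each), 2×iodo (-1 each); total -3. So Fe + (-3) = 1−, giving Fe = +2.
Ligands are named alphabetically: iodo before nitrato before phenanthroline before triphenylphosphine.
The complex ion is anionic, so iron takes the -ate form ferrate(II).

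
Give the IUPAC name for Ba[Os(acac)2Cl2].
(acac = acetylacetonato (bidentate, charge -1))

barium bis(acetylacetonato)dichloroosmate(II)

The 1 barium counter-ion carries a total charge of +2, so each complex ion is 2−.
Ligand charges: 2×chloro (-1 each), 2×acetylacetonato (-1 each); total -4. So Os + (-4) = 2−, giving Os = +2.
The complex ion is anionic, so osmium takes the -ate form osmate(II).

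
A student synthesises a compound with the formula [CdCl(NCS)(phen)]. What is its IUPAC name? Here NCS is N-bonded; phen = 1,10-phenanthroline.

chloroisothiocyanato(1,10-phenanthroline)cadmium(II)

There is no counter-ion, so the complex is neutral overall.
Ligand charges: 1×chloro (-1 each), 1×isothiocyanato (-1 each), 1×1,10-phenanthroline (neutral); total -2. So Cd + (-2) = 0, giving Cd = +2.
Ligands are named alphabetically: chloro before isothiocyanato before phenanthroline.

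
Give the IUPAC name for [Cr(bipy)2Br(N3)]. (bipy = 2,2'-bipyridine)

There is no counter-ion, so the complex is neutral overall.
Ligand charges: 1×azido (-1 each), 1×bromo (-1 each), 2×2,2'-bipyridine (neutral); total -2. So Cr + (-2) = 0, giving Cr = +2.
Ligands are named alphabetically: azido before bipyridine before bromo.

azidobis(2,2'-bipyridine)bromochromium(II)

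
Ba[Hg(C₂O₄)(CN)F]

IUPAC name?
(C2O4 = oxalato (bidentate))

barium cyanofluorooxalatomercurate(II)

The 1 barium counter-ion carries a total charge of +2, so each complex ion is 2−.
Ligand charges: 1×fluoro (-1 each), 1×cyano (-1 each), 1×oxalato (-2 each); total -4. So Hg + (-4) = 2−, giving Hg = +2.
Ligands are named alphabetically: cyano before fluoro before oxalato.
The complex ion is anionic, so mercury takes the -ate form mercurate(II).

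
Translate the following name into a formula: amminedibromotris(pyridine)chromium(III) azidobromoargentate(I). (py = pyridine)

Cation [Cr…]: ligand charges -2, Cr(III) ⇒ ion charge 1+.
Anion [Ag…]: ligand charges -2, Ag(I) ⇒ ion charge 1−.
One 1+ cation balances one 1− anion.

[CrBr2(NH3)(py)3][AgBr(N3)]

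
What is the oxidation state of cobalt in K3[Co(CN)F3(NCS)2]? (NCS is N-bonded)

3 potassium outside the brackets (+1 each) → the complex ion is 3−.
Ligand charges: 3×F = -3; 2×NCS = -2; 1×CN = -1; sum -6.
Co + (-6) = 3− ⇒ Co is +3.

+3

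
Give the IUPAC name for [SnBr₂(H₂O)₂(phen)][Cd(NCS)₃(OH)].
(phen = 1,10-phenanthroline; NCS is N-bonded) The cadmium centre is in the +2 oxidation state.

diaquadibromo(1,10-phenanthroline)tin(IV) hydroxotriisothiocyanatocadmate(II)

Both ions are complex: the cation is named first with the plain metal name, the anion second with the -ate form; each ion's ligands are alphabetised independently.
Cd is given as +2; the anion's ligand charges sum to -4, so the complex anion is 2−.
A 1:1 salt means the cation carries the equal and opposite charge, 2+.
Cation: ligand charges sum to -2; for the ion to be 2+, Sn = +4.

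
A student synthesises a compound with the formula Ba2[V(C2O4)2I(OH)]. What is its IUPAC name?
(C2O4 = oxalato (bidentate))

The 2 barium counter-ions carry a total charge of +4, so each complex ion is 4−.
Ligand charges: 1×iodo (-1 each), 2×oxalato (-2 each), 1×hydroxo (-1 each); total -6. So V + (-6) = 4−, giving V = +2.
The complex ion is anionic, so vanadium takes the -ate form vanadate(II).

barium hydroxoiododioxalatovanadate(II)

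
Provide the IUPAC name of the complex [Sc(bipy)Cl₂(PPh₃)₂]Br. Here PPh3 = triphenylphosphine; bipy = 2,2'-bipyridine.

The 1 bromide counter-ion carries a total charge of -1, so each complex ion is 1+.
Ligand charges: 2×triphenylphosphine (neutral), 2×chloro (-1 each), 1×2,2'-bipyridine (neutral); total -2. So Sc + (-2) = 1+, giving Sc = +3.
Ligands are named alphabetically: bipyridine before chloro before triphenylphosphine.

(2,2'-bipyridine)dichlorobis(triphenylphosphine)scandium(III) bromide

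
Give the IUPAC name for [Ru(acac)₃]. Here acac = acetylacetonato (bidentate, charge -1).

tris(acetylacetonato)ruthenium(III)

There is no counter-ion, so the complex is neutral overall.
Ligand charges: 3×acetylacetonato (-1 each); total -3. So Ru + (-3) = 0, giving Ru = +3.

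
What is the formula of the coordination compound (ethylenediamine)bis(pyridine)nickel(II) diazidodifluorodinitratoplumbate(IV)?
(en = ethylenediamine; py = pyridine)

Cation [Ni…]: ligand charges 0, Ni(II) ⇒ ion charge 2+.
Anion [Pb…]: ligand charges -6, Pb(IV) ⇒ ion charge 2−.
One 2+ cation balances one 2− anion.

[Ni(en)(py)2][PbF2(N3)2(NO3)2]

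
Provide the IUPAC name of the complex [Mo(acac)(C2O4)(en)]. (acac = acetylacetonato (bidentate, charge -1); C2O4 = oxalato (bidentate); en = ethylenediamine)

(acetylacetonato)(ethylenediamine)oxalatomolybdenum(III)

There is no counter-ion, so the complex is neutral overall.
Ligand charges: 1×acetylacetonato (-1 each), 1×oxalato (-2 each), 1×ethylenediamine (neutral); total -3. So Mo + (-3) = 0, giving Mo = +3.
Ligands are named alphabetically: acetylacetonato before ethylenediamine before oxalato.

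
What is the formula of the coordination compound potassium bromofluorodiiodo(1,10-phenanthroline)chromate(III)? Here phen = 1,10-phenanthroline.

Ligands: 1 fluoro (F, -1), 1 1,10-phenanthroline (phen, neutral), 2 iodo (I, -1), 1 bromo (Br, -1). Ligand charge sum = -4.
Charge balance with potassium (+1) requires 1 complex ion per 1 potassium.

K[CrBrFI2(phen)]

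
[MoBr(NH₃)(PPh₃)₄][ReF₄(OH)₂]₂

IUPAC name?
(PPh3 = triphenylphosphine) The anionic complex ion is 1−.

Both ions are complex: the cation is named first with the plain metal name, the anion second with the -ate form; each ion's ligands are alphabetised independently.
The complex anion is given as 1−; its ligand charges sum to -6, so Re = +5.
With 2 anions per cation, the cation must be 2×1 = 2+.
Cation: ligand charges sum to -1; for the ion to be 2+, Mo = +3.

amminebromotetrakis(triphenylphosphine)molybdenum(III) tetrafluorodihydroxorhenate(V)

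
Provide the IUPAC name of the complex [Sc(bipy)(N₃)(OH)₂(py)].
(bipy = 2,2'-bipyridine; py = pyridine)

There is no counter-ion, so the complex is neutral overall.
Ligand charges: 1×2,2'-bipyridine (neutral), 2×hydroxo (-1 each), 1×pyridine (neutral), 1×azido (-1 each); total -3. So Sc + (-3) = 0, giving Sc = +3.
Ligands are named alphabetically: azido before bipyridine before hydroxo before pyridine.

azido(2,2'-bipyridine)dihydroxo(pyridine)scandium(III)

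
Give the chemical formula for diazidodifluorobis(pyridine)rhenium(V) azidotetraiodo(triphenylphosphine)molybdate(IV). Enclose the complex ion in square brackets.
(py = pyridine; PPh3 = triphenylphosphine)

[ReF2(N3)2(py)2][MoI4(N3)(PPh3)]

Cation [Re…]: ligand charges -4, Re(V) ⇒ ion charge 1+.
Anion [Mo…]: ligand charges -5, Mo(IV) ⇒ ion charge 1−.
One 1+ cation balances one 1− anion.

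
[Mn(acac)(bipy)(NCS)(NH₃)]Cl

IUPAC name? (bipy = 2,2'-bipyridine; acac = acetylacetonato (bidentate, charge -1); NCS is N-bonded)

(acetylacetonato)ammine(2,2'-bipyridine)isothiocyanatomanganese(III) chloride

The 1 chloride counter-ion carries a total charge of -1, so each complex ion is 1+.
Ligand charges: 1×2,2'-bipyridine (neutral), 1×acetylacetonato (-1 each), 1×ammine (neutral), 1×isothiocyanato (-1 each); total -2. So Mn + (-2) = 1+, giving Mn = +3.
Ligands are named alphabetically: acetylacetonato before ammine before bipyridine before isothiocyanato.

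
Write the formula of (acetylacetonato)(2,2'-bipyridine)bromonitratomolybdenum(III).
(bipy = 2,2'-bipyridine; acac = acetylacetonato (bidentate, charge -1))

[Mo(acac)(bipy)Br(NO3)]

Ligands: 1 bromo (Br, -1), 1 nitrato (NO3, -1), 1 2,2'-bipyridine (bipy, neutral), 1 acetylacetonato (acac, -1). Ligand charge sum = -3.
With Mo in oxidation state +3, the complex ion is [Mo...].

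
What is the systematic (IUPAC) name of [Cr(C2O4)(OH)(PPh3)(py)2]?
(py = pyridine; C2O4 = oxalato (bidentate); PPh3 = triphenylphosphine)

hydroxooxalatobis(pyridine)(triphenylphosphine)chromium(III)

There is no counter-ion, so the complex is neutral overall.
Ligand charges: 2×pyridine (neutral), 1×oxalato (-2 each), 1×hydroxo (-1 each), 1×triphenylphosphine (neutral); total -3. So Cr + (-3) = 0, giving Cr = +3.
Ligands are named alphabetically: hydroxo before oxalato before pyridine before triphenylphosphine.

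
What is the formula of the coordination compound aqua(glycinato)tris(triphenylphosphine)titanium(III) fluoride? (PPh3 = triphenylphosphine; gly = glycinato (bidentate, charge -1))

[Ti(gly)(H2O)(PPh3)3]F2

Ligands: 3 triphenylphosphine (PPh3, neutral), 1 aqua (H2O, neutral), 1 glycinato (gly, -1). Ligand charge sum = -1.
Charge balance with fluoride (-1) requires 1 complex ion per 2 fluoride.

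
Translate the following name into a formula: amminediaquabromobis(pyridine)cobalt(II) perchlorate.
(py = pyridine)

[CoBr(H2O)2(NH3)(py)2]ClO4

Ligands: 2 aqua (H2O, neutral), 2 pyridine (py, neutral), 1 bromo (Br, -1), 1 ammine (NH3, neutral). Ligand charge sum = -1.
With Co in oxidation state +2, the complex ion is [Co...]^1+.
Charge balance with perchlorate (-1) requires 1 complex ion per 1 perchlorate.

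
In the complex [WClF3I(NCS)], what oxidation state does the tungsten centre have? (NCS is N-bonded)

No counter-ion: the bracketed complex is neutral.
Ligand charges: 1×NCS = -1; 1×Cl = -1; 3×F = -3; 1×I = -1; sum -6.
W + (-6) = 0 ⇒ W is +6.

+6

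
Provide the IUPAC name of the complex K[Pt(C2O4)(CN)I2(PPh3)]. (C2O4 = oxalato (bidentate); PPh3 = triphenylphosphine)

potassium cyanodiiodooxalato(triphenylphosphine)platinate(IV)

The 1 potassium counter-ion carries a total charge of +1, so each complex ion is 1−.
Ligand charges: 2×iodo (-1 each), 1×oxalato (-2 each), 1×triphenylphosphine (neutral), 1×cyano (-1 each); total -5. So Pt + (-5) = 1−, giving Pt = +4.
Ligands are named alphabetically: cyano before iodo before oxalato before triphenylphosphine.
The complex ion is anionic, so platinum takes the -ate form platinate(IV).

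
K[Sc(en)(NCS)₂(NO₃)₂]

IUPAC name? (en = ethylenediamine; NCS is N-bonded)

potassium (ethylenediamine)diisothiocyanatodinitratoscandate(III)

The 1 potassium counter-ion carries a total charge of +1, so each complex ion is 1−.
Ligand charges: 1×ethylenediamine (neutral), 2×isothiocyanato (-1 each), 2×nitrato (-1 each); total -4. So Sc + (-4) = 1−, giving Sc = +3.
Ligands are named alphabetically: ethylenediamine before isothiocyanato before nitrato.
The complex ion is anionic, so scandium takes the -ate form scandate(III).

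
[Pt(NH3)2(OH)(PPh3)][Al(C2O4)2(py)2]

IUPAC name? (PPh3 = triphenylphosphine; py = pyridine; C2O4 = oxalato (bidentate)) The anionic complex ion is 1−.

diamminehydroxo(triphenylphosphine)platinum(II) dioxalatobis(pyridine)aluminate(III)

The complex anion is given as 1−; its ligand charges sum to -4, so Al = +3.
A 1:1 salt means the cation carries the equal and opposite charge, 1+.
Cation: ligand charges sum to -1; for the ion to be 1+, Pt = +2.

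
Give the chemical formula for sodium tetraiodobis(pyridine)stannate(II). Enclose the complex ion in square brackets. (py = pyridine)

Na2[SnI4(py)2]

Ligands: 2 pyridine (py, neutral), 4 iodo (I, -1). Ligand charge sum = -4.
With Sn in oxidation state +2, the complex ion is [Sn...]^2−.
Charge balance with sodium (+1) requires 1 complex ion per 2 sodium.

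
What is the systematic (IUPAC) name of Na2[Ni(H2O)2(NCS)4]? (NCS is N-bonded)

sodium diaquatetraisothiocyanatonickelate(II)

The 2 sodium counter-ions carry a total charge of +2, so each complex ion is 2−.
Ligand charges: 2×aqua (neutral), 4×isothiocyanato (-1 each); total -4. So Ni + (-4) = 2−, giving Ni = +2.
The complex ion is anionic, so nickel takes the -ate form nickelate(II).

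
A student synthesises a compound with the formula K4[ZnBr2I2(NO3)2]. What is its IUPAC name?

potassium dibromodiiododinitratozincate(II)

The 4 potassium counter-ions carry a total charge of +4, so each complex ion is 4−.
Ligand charges: 2×nitrato (-1 each), 2×bromo (-1 each), 2×iodo (-1 each); total -6. So Zn + (-6) = 4−, giving Zn = +2.
The complex ion is anionic, so zinc takes the -ate form zincate(II).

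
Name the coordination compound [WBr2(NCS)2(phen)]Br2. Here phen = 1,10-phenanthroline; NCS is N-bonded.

The 2 bromide counter-ions carry a total charge of -2, so each complex ion is 2+.
Ligand charges: 2×bromo (-1 each), 1×1,10-phenanthroline (neutral), 2×isothiocyanato (-1 each); total -4. So W + (-4) = 2+, giving W = +6.
Ligands are named alphabetically: bromo before isothiocyanato before phenanthroline.

dibromodiisothiocyanato(1,10-phenanthroline)tungsten(VI) bromide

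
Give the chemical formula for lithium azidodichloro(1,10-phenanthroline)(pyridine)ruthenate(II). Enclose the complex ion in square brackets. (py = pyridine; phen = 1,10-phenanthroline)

Ligands: 2 chloro (Cl, -1), 1 azido (N3, -1), 1 pyridine (py, neutral), 1 1,10-phenanthroline (phen, neutral). Ligand charge sum = -3.
With Ru in oxidation state +2, the complex ion is [Ru...]^1−.
Charge balance with lithium (+1) requires 1 complex ion per 1 lithium.

Li[RuCl2(N3)(phen)(py)]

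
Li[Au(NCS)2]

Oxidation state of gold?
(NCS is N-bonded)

1 lithium outside the brackets (+1 each) → the complex ion is 1−.
Ligand charges: 2×NCS = -2; sum -2.
Au + (-2) = 1− ⇒ Au is +1.

+1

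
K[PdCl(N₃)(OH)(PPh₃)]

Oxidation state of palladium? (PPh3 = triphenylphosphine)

+2

1 potassium outside the brackets (+1 each) → the complex ion is 1−.
Ligand charges: 1×PPh3 neutral; 1×N3 = -1; 1×OH = -1; 1×Cl = -1; sum -3.
Pd + (-3) = 1− ⇒ Pd is +2.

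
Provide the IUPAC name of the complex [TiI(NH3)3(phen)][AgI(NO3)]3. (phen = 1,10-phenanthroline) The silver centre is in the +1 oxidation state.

Both ions are complex: the cation is named first with the plain metal name, the anion second with the -ate form; each ion's ligands are alphabetised independently.
Ag is given as +1; the anion's ligand charges sum to -2, so the complex anion is 1−.
With 3 anions per cation, the cation must be 3×1 = 3+.
Cation: ligand charges sum to -1; for the ion to be 3+, Ti = +4.

triammineiodo(1,10-phenanthroline)titanium(IV) iodonitratoargentate(I)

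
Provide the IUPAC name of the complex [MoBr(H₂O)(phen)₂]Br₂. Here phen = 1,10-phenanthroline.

The 2 bromide counter-ions carry a total charge of -2, so each complex ion is 2+.
Ligand charges: 1×aqua (neutral), 1×bromo (-1 each), 2×1,10-phenanthroline (neutral); total -1. So Mo + (-1) = 2+, giving Mo = +3.
Ligands are named alphabetically: aqua before bromo before phenanthroline.

aquabromobis(1,10-phenanthroline)molybdenum(III) bromide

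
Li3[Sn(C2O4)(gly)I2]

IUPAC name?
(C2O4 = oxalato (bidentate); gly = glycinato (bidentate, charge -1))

The 3 lithium counter-ions carry a total charge of +3, so each complex ion is 3−.
Ligand charges: 1×oxalato (-2 each), 1×glycinato (-1 each), 2×iodo (-1 each); total -5. So Sn + (-5) = 3−, giving Sn = +2.
The complex ion is anionic, so tin takes the -ate form stannate(II).

lithium (glycinato)diiodooxalatostannate(II)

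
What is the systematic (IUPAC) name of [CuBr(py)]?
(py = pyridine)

bromo(pyridine)copper(I)

There is no counter-ion, so the complex is neutral overall.
Ligand charges: 1×pyridine (neutral), 1×bromo (-1 each); total -1. So Cu + (-1) = 0, giving Cu = +1.
Ligands are named alphabetically: bromo before pyridine.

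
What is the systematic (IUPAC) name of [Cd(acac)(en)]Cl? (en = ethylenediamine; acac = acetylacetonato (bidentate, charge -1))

(acetylacetonato)(ethylenediamine)cadmium(II) chloride

The 1 chloride counter-ion carries a total charge of -1, so each complex ion is 1+.
Ligand charges: 1×ethylenediamine (neutral), 1×acetylacetonato (-1 each); total -1. So Cd + (-1) = 1+, giving Cd = +2.
Ligands are named alphabetically: acetylacetonato before ethylenediamine.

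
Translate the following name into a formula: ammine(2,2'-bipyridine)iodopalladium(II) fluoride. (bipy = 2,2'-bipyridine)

[Pd(bipy)I(NH3)]F

Ligands: 1 ammine (NH3, neutral), 1 iodo (I, -1), 1 2,2'-bipyridine (bipy, neutral). Ligand charge sum = -1.
With Pd in oxidation state +2, the complex ion is [Pd...]^1+.
Charge balance with fluoride (-1) requires 1 complex ion per 1 fluoride.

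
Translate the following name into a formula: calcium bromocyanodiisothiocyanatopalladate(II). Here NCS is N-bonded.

Ca[PdBr(CN)(NCS)2]

Ligands: 1 bromo (Br, -1), 1 cyano (CN, -1), 2 isothiocyanato (NCS, -1). Ligand charge sum = -4.
With Pd in oxidation state +2, the complex ion is [Pd...]^2−.
Charge balance with calcium (+2) requires 1 complex ion per 1 calcium.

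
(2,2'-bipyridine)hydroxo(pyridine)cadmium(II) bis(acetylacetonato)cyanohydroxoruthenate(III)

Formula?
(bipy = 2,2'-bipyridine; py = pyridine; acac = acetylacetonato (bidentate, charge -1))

Cation [Cd…]: ligand charges -1, Cd(II) ⇒ ion charge 1+.
Anion [Ru…]: ligand charges -4, Ru(III) ⇒ ion charge 1−.
One 1+ cation balances one 1− anion.

[Cd(bipy)(OH)(py)][Ru(acac)2(CN)(OH)]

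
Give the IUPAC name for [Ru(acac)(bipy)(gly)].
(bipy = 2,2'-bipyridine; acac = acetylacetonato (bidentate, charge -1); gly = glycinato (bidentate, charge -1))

(acetylacetonato)(2,2'-bipyridine)(glycinato)ruthenium(II)

There is no counter-ion, so the complex is neutral overall.
Ligand charges: 1×2,2'-bipyridine (neutral), 1×acetylacetonato (-1 each), 1×glycinato (-1 each); total -2. So Ru + (-2) = 0, giving Ru = +2.
Ligands are named alphabetically: acetylacetonato before bipyridine before glycinato.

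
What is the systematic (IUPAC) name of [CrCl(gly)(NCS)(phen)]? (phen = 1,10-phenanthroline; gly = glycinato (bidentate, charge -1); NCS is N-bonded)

There is no counter-ion, so the complex is neutral overall.
Ligand charges: 1×chloro (-1 each), 1×1,10-phenanthroline (neutral), 1×glycinato (-1 each), 1×isothiocyanato (-1 each); total -3. So Cr + (-3) = 0, giving Cr = +3.
Ligands are named alphabetically: chloro before glycinato before isothiocyanato before phenanthroline.

chloro(glycinato)isothiocyanato(1,10-phenanthroline)chromium(III)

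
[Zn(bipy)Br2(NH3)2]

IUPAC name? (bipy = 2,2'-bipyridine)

diammine(2,2'-bipyridine)dibromozinc(II)

There is no counter-ion, so the complex is neutral overall.
Ligand charges: 2×bromo (-1 each), 1×2,2'-bipyridine (neutral), 2×ammine (neutral); total -2. So Zn + (-2) = 0, giving Zn = +2.
Ligands are named alphabetically: ammine before bipyridine before bromo.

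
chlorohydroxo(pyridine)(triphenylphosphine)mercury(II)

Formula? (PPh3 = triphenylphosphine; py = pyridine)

Ligands: 1 hydroxo (OH, -1), 1 chloro (Cl, -1), 1 triphenylphosphine (PPh3, neutral), 1 pyridine (py, neutral). Ligand charge sum = -2.
With Hg in oxidation state +2, the complex ion is [Hg...].

[HgCl(OH)(PPh3)(py)]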